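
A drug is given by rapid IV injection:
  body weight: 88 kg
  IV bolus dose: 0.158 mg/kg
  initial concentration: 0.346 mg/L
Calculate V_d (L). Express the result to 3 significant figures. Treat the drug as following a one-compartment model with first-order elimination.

Dose = 0.158 × 88 = 13.90 mg
Vd = Dose / C₀ = 13.90 / 0.346 = 40.17 L

40.2 L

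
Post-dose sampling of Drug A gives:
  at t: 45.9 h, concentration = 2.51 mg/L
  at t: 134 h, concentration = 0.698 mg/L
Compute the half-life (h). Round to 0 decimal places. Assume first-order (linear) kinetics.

48 h

k = ln(C₁/C₂) / (t₂ − t₁) = ln(2.51/0.698) / (134 − 45.9)
  = 1.280 / 88.10 = 0.01453 h⁻¹
t½ = ln2 / k = 0.693147 / 0.01453 = 47.70 h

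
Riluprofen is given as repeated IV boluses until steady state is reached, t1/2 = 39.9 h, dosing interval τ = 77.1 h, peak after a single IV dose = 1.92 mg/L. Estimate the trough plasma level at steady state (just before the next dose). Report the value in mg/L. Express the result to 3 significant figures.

0.682 mg/L

k = ln2 / t½ = 0.693147 / 39.9 = 0.01737 h⁻¹
e^(−kτ) = e^(−0.01737 × 77.1) = 0.2620
Accumulation ratio R = 1 / (1 − e^(−kτ)) = 1 / (1 − 0.2620) = 1.355
Steady-state trough = C₀ × R × e^(−kτ) = 1.92 × 1.355 × 0.2620 = 0.6816 mg/L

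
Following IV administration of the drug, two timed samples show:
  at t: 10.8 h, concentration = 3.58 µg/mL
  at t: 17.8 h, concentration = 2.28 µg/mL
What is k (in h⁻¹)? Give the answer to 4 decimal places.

k = ln(C₁/C₂) / (t₂ − t₁) = ln(3.58/2.28) / (17.8 − 10.8)
  = 0.4512 / 7.000 = 0.06446 h⁻¹

0.0645 h⁻¹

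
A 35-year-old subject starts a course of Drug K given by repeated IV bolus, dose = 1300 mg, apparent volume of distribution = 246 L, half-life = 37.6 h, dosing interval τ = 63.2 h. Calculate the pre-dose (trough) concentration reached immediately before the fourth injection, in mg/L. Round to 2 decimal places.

2.32 mg/L

C₀ per dose = Dose / Vd = 1300 / 246 = 5.285 mg/L
k = ln2 / t½ = 0.693147 / 37.6 = 0.01843 h⁻¹
Fraction remaining after one interval: r = e^(−kτ) = e^(−0.01843 × 63.2) = 0.3120
Before dose 4, 3 doses have been given (aged 1τ, 2τ, 3τ).
C_trough = C₀ × (r + r² + … + r^3) = C₀ × r(1−r^3)/(1−r)
        = 5.285 × 0.3120 × (1 − 0.03037) / (1 − 0.3120) = 2.324 mg/L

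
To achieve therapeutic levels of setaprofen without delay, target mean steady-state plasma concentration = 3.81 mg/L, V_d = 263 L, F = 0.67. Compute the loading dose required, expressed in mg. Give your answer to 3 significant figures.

1500 mg

LD = Css × Vd / F = 3.81 × 263 / 0.67 = 1496 mg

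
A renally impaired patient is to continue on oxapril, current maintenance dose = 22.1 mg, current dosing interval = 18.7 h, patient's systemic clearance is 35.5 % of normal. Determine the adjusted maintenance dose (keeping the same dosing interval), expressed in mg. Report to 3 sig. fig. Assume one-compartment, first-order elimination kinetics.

To keep the same average steady-state level, dosing rate must scale with clearance.
CL ratio = 35.5 / 100 = 0.3550
New dose (same interval) = 22.1 × 0.3550 = 7.846 mg

7.85 mg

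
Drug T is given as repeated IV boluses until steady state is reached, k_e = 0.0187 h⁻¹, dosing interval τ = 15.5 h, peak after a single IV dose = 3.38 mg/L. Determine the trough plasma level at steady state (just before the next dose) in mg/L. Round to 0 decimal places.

e^(−kτ) = e^(−0.01870 × 15.5) = 0.7484
Accumulation ratio R = 1 / (1 − e^(−kτ)) = 1 / (1 − 0.7484) = 3.975
Steady-state trough = C₀ × R × e^(−kτ) = 3.38 × 3.975 × 0.7484 = 10.06 mg/L

10 mg/L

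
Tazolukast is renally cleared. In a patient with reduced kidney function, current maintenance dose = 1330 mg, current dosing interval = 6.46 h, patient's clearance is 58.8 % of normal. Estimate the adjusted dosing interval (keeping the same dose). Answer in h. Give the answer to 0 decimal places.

To keep the same average steady-state level, dosing rate must scale with clearance.
CL ratio = 58.8 / 100 = 0.5880
New interval (same dose) = 6.46 / 0.5880 = 10.99 h

11 h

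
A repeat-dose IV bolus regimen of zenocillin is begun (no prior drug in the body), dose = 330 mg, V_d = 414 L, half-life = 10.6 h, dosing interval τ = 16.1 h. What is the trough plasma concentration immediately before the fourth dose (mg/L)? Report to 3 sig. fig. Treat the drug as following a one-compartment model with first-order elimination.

C₀ per dose = Dose / Vd = 330 / 414 = 0.7971 mg/L
k = ln2 / t½ = 0.693147 / 10.6 = 0.06539 h⁻¹
Fraction remaining after one interval: r = e^(−kτ) = e^(−0.06539 × 16.1) = 0.3490
Before dose 4, 3 doses have been given (aged 1τ, 2τ, 3τ).
C_trough = C₀ × (r + r² + … + r^3) = C₀ × r(1−r^3)/(1−r)
        = 0.7971 × 0.3490 × (1 − 0.04251) / (1 − 0.3490) = 0.4092 mg/L

0.409 mg/L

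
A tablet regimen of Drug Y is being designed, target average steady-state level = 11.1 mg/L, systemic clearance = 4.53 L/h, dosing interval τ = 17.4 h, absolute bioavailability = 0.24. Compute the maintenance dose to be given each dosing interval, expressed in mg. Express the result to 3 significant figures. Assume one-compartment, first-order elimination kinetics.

3650 mg

At steady state, F × (Dose/τ) = Css × CL.
Dose = Css × CL × τ / F = 11.1 × 4.530 × 17.4 / 0.24 = 3646 mg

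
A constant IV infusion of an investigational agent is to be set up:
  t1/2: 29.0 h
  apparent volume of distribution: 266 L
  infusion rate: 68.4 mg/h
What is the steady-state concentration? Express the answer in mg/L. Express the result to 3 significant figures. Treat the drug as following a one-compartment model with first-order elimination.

k = ln2 / t½ = 0.693147 / 29.0 = 0.02390 h⁻¹
CL = k × Vd = 0.02390 × 266 = 6.357 L/h
At steady state Css = R₀ / CL = 68.4 / 6.357 = 10.76 mg/L

10.8 mg/L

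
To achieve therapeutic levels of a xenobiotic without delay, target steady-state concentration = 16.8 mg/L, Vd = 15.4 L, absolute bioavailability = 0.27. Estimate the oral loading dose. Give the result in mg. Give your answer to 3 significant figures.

958 mg

LD = Css × Vd / F = 16.8 × 15.4 / 0.27 = 958.2 mg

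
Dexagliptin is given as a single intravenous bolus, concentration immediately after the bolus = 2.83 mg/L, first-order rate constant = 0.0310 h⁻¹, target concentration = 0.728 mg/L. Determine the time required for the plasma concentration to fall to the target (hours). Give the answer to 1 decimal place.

43.8 h

t = ln(C₀ / C) / k = ln(2.830 / 0.728) / 0.03100
  = ln(3.887) / 0.03100 = 1.358 / 0.03100 = 43.81 h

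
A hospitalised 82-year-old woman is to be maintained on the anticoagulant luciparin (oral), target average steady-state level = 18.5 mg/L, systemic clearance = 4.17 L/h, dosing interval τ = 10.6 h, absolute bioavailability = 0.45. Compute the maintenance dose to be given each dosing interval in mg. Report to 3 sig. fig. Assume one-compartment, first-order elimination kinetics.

At steady state, F × (Dose/τ) = Css × CL.
Dose = Css × CL × τ / F = 18.5 × 4.170 × 10.6 / 0.45 = 1817 mg

1820 mg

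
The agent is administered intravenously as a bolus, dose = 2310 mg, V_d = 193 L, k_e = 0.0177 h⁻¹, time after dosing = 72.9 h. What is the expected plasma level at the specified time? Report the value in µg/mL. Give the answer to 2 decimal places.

3.29 µg/mL

C₀ = Dose / Vd = 2310 / 193 = 11.97 mg/L
C = C₀ · e^(−k·t) = 11.97 × e^(−0.01770 × 72.9)
  = 11.97 × 0.2752 = 3.294 mg/L
(3.294 mg/L = 3.294 µg/mL)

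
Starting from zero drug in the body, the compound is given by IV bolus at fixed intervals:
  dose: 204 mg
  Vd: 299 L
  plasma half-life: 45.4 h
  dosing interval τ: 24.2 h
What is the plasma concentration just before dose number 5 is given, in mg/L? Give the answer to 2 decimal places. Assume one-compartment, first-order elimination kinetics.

1.18 mg/L

C₀ per dose = Dose / Vd = 204 / 299 = 0.6823 mg/L
k = ln2 / t½ = 0.693147 / 45.4 = 0.01527 h⁻¹
Fraction remaining after one interval: r = e^(−kτ) = e^(−0.01527 × 24.2) = 0.6911
Before dose 5, 4 doses have been given (aged 1τ, 2τ, 3τ, 4τ).
C_trough = C₀ × (r + r² + … + r^4) = C₀ × r(1−r^4)/(1−r)
        = 0.6823 × 0.6911 × (1 − 0.2281) / (1 − 0.6911) = 1.178 mg/L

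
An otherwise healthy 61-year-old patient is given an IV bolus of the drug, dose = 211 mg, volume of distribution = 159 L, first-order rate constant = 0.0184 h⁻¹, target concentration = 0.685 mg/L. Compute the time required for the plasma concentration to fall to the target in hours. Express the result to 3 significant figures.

35.9 h

C₀ = Dose / Vd = 211.0 / 159 = 1.327 mg/L
t = ln(C₀ / C) / k = ln(1.327 / 0.685) / 0.01840
  = ln(1.937) / 0.01840 = 0.6611 / 0.01840 = 35.93 h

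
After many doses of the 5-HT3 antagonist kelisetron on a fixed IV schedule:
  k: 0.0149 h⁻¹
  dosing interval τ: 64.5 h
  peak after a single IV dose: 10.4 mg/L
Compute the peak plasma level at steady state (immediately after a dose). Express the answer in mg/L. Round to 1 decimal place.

e^(−kτ) = e^(−0.01490 × 64.5) = 0.3825
Accumulation ratio R = 1 / (1 − e^(−kτ)) = 1 / (1 − 0.3825) = 1.619
Steady-state peak = C₀ × R = 10.4 × 1.619 = 16.84 mg/L

16.8 mg/L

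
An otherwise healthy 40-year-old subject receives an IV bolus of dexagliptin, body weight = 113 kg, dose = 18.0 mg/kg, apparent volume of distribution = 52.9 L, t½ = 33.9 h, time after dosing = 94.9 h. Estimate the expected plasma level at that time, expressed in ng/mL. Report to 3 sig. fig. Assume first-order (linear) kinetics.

5520 ng/mL

Total dose = 18.0 × 113 = 2034 mg
C₀ = Dose / Vd = 2034 / 52.9 = 38.45 mg/L
k = ln2 / t½ = 0.693147 / 33.9 = 0.02045 h⁻¹
C = C₀ · e^(−k·t) = 38.45 × e^(−0.02045 × 94.9)
  = 38.45 × 0.1436 = 5.521 mg/L
Convert: 5.521 mg/L × 1000 = 5521 ng/mL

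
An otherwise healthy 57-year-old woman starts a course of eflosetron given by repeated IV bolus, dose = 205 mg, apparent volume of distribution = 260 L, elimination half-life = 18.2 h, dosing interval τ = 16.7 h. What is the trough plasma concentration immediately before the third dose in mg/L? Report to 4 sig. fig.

C₀ per dose = Dose / Vd = 205 / 260 = 0.7885 mg/L
k = ln2 / t½ = 0.693147 / 18.2 = 0.03809 h⁻¹
Fraction remaining after one interval: r = e^(−kτ) = e^(−0.03809 × 16.7) = 0.5294
Before dose 3, 2 doses have been given (aged 1τ, 2τ).
C_trough = C₀ × (r + r²) = 0.7885 × (0.5294 + 0.2803) = 0.6384 mg/L

0.6384 mg/L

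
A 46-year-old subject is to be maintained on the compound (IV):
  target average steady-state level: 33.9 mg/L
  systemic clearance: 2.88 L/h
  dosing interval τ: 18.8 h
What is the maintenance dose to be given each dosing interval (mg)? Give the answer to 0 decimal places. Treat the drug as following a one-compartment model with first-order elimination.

1835 mg

At steady state, Dose/τ = Css × CL.
Dose = Css × CL × τ = 33.9 × 2.880 × 18.8 = 1835 mg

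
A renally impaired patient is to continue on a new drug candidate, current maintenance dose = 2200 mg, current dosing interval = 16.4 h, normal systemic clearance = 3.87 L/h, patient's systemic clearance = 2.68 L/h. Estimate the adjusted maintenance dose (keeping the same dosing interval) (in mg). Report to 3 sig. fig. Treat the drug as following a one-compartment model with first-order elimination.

1520 mg

To keep the same average steady-state level, dosing rate must scale with clearance.
CL ratio = 2.68 / 3.87 = 0.6925
New dose (same interval) = 2200 × 0.6925 = 1524 mg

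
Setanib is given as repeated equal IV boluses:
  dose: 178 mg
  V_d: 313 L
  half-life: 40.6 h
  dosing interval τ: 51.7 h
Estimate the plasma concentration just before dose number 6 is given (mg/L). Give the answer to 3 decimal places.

0.396 mg/L

C₀ per dose = Dose / Vd = 178 / 313 = 0.5687 mg/L
k = ln2 / t½ = 0.693147 / 40.6 = 0.01707 h⁻¹
Fraction remaining after one interval: r = e^(−kτ) = e^(−0.01707 × 51.7) = 0.4137
Before dose 6, 5 doses have been given (aged 1τ, 2τ, 3τ, 4τ, 5τ).
C_trough = C₀ × (r + r² + … + r^5) = C₀ × r(1−r^5)/(1−r)
        = 0.5687 × 0.4137 × (1 − 0.01212) / (1 − 0.4137) = 0.3964 mg/L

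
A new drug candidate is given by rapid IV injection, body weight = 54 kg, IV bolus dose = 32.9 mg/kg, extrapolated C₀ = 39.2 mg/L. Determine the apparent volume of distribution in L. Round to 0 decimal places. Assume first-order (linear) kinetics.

45 L

Dose = 32.9 × 54 = 1777 mg
Vd = Dose / C₀ = 1777 / 39.2 = 45.33 L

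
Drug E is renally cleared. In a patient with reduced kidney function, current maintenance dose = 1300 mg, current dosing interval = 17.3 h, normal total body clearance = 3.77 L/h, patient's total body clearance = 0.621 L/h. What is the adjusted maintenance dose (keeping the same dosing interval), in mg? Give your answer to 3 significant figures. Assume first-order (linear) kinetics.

To keep the same average steady-state level, dosing rate must scale with clearance.
CL ratio = 0.621 / 3.77 = 0.1647
New dose (same interval) = 1300 × 0.1647 = 214.1 mg

214 mg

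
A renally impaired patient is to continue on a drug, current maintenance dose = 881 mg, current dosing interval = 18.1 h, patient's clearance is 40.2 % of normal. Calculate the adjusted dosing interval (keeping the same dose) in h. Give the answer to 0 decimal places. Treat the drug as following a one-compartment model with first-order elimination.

45 h

To keep the same average steady-state level, dosing rate must scale with clearance.
CL ratio = 40.2 / 100 = 0.4020
New interval (same dose) = 18.1 / 0.4020 = 45.02 h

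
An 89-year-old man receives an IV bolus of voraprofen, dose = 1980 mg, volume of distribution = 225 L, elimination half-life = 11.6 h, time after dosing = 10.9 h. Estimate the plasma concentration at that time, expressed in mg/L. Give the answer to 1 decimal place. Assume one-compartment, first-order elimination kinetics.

C₀ = Dose / Vd = 1980 / 225 = 8.800 mg/L
k = ln2 / t½ = 0.693147 / 11.6 = 0.05975 h⁻¹
C = C₀ · e^(−k·t) = 8.800 × e^(−0.05975 × 10.9)
  = 8.800 × 0.5214 = 4.588 mg/L

4.6 mg/L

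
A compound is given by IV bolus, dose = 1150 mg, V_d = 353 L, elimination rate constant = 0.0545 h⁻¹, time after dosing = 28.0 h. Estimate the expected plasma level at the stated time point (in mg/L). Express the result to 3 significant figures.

0.708 mg/L

C₀ = Dose / Vd = 1150 / 353 = 3.258 mg/L
C = C₀ · e^(−k·t) = 3.258 × e^(−0.05450 × 28.0)
  = 3.258 × 0.2174 = 0.7083 mg/L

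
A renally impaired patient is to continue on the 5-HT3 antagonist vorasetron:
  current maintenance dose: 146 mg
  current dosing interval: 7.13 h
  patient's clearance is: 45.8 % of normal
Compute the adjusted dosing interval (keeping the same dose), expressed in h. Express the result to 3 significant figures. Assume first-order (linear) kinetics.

15.6 h

To keep the same average steady-state level, dosing rate must scale with clearance.
CL ratio = 45.8 / 100 = 0.4580
New interval (same dose) = 7.13 / 0.4580 = 15.57 h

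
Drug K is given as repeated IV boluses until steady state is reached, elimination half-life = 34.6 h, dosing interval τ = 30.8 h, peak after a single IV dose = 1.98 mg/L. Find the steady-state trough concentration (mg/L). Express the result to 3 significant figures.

k = ln2 / t½ = 0.693147 / 34.6 = 0.02003 h⁻¹
e^(−kτ) = e^(−0.02003 × 30.8) = 0.5396
Accumulation ratio R = 1 / (1 − e^(−kτ)) = 1 / (1 − 0.5396) = 2.172
Steady-state trough = C₀ × R × e^(−kτ) = 1.98 × 2.172 × 0.5396 = 2.321 mg/L

2.32 mg/L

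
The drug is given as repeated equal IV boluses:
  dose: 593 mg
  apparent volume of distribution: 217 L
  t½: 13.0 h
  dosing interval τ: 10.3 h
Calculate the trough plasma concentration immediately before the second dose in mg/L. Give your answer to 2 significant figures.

1.6 mg/L

C₀ per dose = Dose / Vd = 593 / 217 = 2.733 mg/L
k = ln2 / t½ = 0.693147 / 13.0 = 0.05332 h⁻¹
Fraction remaining after one interval: r = e^(−kτ) = e^(−0.05332 × 10.3) = 0.5774
Before dose 2, 1 dose has been given (aged 1τ).
C_trough = C₀ × r = 2.733 × 0.5774 = 1.578 mg/L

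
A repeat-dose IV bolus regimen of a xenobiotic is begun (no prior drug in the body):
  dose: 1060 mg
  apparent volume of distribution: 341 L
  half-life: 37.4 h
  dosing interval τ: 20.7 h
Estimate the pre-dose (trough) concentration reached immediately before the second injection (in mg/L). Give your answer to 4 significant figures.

C₀ per dose = Dose / Vd = 1060 / 341 = 3.109 mg/L
k = ln2 / t½ = 0.693147 / 37.4 = 0.01853 h⁻¹
Fraction remaining after one interval: r = e^(−kτ) = e^(−0.01853 × 20.7) = 0.6814
Before dose 2, 1 dose has been given (aged 1τ).
C_trough = C₀ × r = 3.109 × 0.6814 = 2.118 mg/L

2.118 mg/L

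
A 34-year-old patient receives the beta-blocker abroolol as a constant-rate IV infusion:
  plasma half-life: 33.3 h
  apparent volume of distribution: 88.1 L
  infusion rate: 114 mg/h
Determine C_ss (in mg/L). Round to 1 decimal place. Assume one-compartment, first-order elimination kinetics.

k = ln2 / t½ = 0.693147 / 33.3 = 0.02082 h⁻¹
CL = k × Vd = 0.02082 × 88.1 = 1.834 L/h
At steady state Css = R₀ / CL = 114 / 1.834 = 62.16 mg/L

62.2 mg/L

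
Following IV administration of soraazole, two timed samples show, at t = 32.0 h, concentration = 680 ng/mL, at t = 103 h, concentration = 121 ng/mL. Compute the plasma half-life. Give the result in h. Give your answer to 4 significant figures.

28.51 h

k = ln(C₁/C₂) / (t₂ − t₁) = ln(680/121) / (103 − 32.0)
  = 1.726 / 71.00 = 0.02431 h⁻¹
t½ = ln2 / k = 0.693147 / 0.02431 = 28.51 h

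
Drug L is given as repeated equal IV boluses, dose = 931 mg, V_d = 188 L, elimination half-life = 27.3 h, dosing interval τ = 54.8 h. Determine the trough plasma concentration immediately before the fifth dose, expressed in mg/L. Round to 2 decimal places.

C₀ per dose = Dose / Vd = 931 / 188 = 4.952 mg/L
k = ln2 / t½ = 0.693147 / 27.3 = 0.02539 h⁻¹
Fraction remaining after one interval: r = e^(−kτ) = e^(−0.02539 × 54.8) = 0.2487
Before dose 5, 4 doses have been given (aged 1τ, 2τ, 3τ, 4τ).
C_trough = C₀ × (r + r² + … + r^4) = C₀ × r(1−r^4)/(1−r)
        = 4.952 × 0.2487 × (1 − 0.003826) / (1 − 0.2487) = 1.633 mg/L

1.63 mg/L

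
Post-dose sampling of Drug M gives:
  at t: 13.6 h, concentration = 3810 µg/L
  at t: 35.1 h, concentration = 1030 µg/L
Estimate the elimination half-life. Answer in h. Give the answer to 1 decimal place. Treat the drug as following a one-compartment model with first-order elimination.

11.4 h

k = ln(C₁/C₂) / (t₂ − t₁) = ln(3810/1030) / (35.1 − 13.6)
  = 1.308 / 21.50 = 0.06084 h⁻¹
t½ = ln2 / k = 0.693147 / 0.06084 = 11.39 h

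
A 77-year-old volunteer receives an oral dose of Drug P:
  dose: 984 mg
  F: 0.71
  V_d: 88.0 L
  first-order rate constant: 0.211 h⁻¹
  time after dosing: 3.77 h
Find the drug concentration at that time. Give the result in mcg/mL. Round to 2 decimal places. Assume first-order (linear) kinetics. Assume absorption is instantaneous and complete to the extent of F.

Amount reaching circulation = F × Dose = 0.71 × 984.0 = 698.6 mg
C₀ = F·Dose / Vd = 698.6 / 88.0 = 7.939 mg/L
C = C₀ · e^(−k·t) = 7.939 × e^(−0.2110 × 3.77)
  = 7.939 × 0.4514 = 3.584 mg/L
(3.584 mg/L = 3.584 mcg/mL)

3.58 mcg/mL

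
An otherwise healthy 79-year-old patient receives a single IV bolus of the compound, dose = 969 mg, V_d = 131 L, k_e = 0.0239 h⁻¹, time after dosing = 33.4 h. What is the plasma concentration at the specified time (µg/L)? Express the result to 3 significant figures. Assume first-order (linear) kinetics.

C₀ = Dose / Vd = 969.0 / 131 = 7.397 mg/L
C = C₀ · e^(−k·t) = 7.397 × e^(−0.02390 × 33.4)
  = 7.397 × 0.4501 = 3.329 mg/L
Convert: 3.329 mg/L × 1000 = 3329 µg/L

3330 µg/L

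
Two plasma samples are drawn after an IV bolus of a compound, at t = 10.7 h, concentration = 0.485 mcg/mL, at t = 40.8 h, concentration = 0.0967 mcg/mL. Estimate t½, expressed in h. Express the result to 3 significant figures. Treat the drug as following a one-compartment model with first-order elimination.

12.9 h

k = ln(C₁/C₂) / (t₂ − t₁) = ln(0.485/0.0967) / (40.8 − 10.7)
  = 1.613 / 30.10 = 0.05359 h⁻¹
t½ = ln2 / k = 0.693147 / 0.05359 = 12.93 h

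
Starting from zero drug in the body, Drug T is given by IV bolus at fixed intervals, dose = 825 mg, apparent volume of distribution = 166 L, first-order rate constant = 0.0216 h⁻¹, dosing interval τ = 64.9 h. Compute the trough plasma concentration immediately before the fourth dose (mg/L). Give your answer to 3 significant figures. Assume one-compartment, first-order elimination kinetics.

1.60 mg/L

C₀ per dose = Dose / Vd = 825 / 166 = 4.970 mg/L
Fraction remaining after one interval: r = e^(−kτ) = e^(−0.02160 × 64.9) = 0.2461
Before dose 4, 3 doses have been given (aged 1τ, 2τ, 3τ).
C_trough = C₀ × (r + r² + … + r^3) = C₀ × r(1−r^3)/(1−r)
        = 4.970 × 0.2461 × (1 − 0.01491) / (1 − 0.2461) = 1.598 mg/L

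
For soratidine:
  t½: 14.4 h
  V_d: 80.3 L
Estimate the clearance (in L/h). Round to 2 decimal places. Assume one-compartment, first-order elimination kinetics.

3.87 L/h

k = ln2 / t½ = 0.693147 / 14.4 = 0.04814 h⁻¹
CL = k × Vd = 0.04814 × 80.3 = 3.866 L/h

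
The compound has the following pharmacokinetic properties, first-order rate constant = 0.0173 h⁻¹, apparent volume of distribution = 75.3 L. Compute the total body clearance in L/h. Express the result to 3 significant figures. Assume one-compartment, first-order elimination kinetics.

1.30 L/h

CL = k × Vd = 0.0173 × 75.3 = 1.303 L/h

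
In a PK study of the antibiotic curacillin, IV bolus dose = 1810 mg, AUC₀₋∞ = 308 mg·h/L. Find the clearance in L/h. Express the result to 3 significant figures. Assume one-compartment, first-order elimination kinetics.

CL = Dose / AUC = 1810 / 308 = 5.877 L/h

5.88 L/h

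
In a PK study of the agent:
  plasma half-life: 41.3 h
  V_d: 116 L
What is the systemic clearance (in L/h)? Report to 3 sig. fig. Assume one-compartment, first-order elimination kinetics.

k = ln2 / t½ = 0.693147 / 41.3 = 0.01678 h⁻¹
CL = k × Vd = 0.01678 × 116 = 1.946 L/h

1.95 L/h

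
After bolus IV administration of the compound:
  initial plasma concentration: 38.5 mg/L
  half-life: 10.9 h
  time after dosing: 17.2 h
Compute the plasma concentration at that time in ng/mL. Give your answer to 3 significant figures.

12900 ng/mL

k = ln2 / t½ = 0.693147 / 10.9 = 0.06359 h⁻¹
C = C₀ · e^(−k·t) = 38.50 × e^(−0.06359 × 17.2)
  = 38.50 × 0.3350 = 12.90 mg/L
Convert: 12.90 mg/L × 1000 = 12900 ng/mL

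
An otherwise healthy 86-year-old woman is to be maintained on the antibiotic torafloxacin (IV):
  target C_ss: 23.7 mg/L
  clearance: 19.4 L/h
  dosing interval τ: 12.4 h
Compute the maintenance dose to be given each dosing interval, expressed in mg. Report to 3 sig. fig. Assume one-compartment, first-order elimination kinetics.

5700 mg

At steady state, Dose/τ = Css × CL.
Dose = Css × CL × τ = 23.7 × 19.40 × 12.4 = 5701 mg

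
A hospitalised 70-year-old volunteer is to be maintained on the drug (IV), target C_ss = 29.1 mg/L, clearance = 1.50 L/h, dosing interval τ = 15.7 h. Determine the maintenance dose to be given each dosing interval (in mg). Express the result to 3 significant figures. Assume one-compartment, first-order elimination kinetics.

At steady state, Dose/τ = Css × CL.
Dose = Css × CL × τ = 29.1 × 1.500 × 15.7 = 685.3 mg

685 mg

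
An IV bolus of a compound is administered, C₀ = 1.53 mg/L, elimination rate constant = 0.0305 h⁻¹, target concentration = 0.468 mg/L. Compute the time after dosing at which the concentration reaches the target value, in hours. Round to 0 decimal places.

39 h

t = ln(C₀ / C) / k = ln(1.530 / 0.468) / 0.03050
  = ln(3.269) / 0.03050 = 1.184 / 0.03050 = 38.82 h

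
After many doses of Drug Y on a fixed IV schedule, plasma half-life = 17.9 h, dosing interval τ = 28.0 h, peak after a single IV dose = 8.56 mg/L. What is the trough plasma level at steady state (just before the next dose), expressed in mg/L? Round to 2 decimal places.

4.37 mg/L

k = ln2 / t½ = 0.693147 / 17.9 = 0.03872 h⁻¹
e^(−kτ) = e^(−0.03872 × 28.0) = 0.3382
Accumulation ratio R = 1 / (1 − e^(−kτ)) = 1 / (1 − 0.3382) = 1.511
Steady-state trough = C₀ × R × e^(−kτ) = 8.56 × 1.511 × 0.3382 = 4.374 mg/L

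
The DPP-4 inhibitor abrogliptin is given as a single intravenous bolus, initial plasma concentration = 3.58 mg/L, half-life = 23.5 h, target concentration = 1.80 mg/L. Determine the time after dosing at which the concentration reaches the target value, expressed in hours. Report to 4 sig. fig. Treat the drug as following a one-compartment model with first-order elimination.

23.31 h

k = ln2 / t½ = 0.693147 / 23.5 = 0.02950 h⁻¹
t = ln(C₀ / C) / k = ln(3.580 / 1.80) / 0.02950
  = ln(1.989) / 0.02950 = 0.6876 / 0.02950 = 23.31 h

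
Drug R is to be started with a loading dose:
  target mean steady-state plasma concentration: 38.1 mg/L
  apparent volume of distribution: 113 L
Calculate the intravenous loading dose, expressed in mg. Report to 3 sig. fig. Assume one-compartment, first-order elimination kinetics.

LD = Css × Vd = 38.1 × 113 = 4305 mg

4310 mg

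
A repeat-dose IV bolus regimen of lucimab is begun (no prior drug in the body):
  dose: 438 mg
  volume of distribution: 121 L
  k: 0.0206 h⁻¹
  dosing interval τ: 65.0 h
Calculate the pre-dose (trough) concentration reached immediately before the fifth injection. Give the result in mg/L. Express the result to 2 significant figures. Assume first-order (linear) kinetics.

C₀ per dose = Dose / Vd = 438 / 121 = 3.620 mg/L
Fraction remaining after one interval: r = e^(−kτ) = e^(−0.02060 × 65.0) = 0.2621
Before dose 5, 4 doses have been given (aged 1τ, 2τ, 3τ, 4τ).
C_trough = C₀ × (r + r² + … + r^4) = C₀ × r(1−r^4)/(1−r)
        = 3.620 × 0.2621 × (1 − 0.004719) / (1 − 0.2621) = 1.280 mg/L

1.3 mg/L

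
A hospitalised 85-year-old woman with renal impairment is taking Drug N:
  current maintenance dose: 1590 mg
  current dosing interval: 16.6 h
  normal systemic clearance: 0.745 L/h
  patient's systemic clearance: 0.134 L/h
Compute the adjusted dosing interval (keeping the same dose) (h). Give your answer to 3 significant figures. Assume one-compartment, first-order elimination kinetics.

92.3 h

To keep the same average steady-state level, dosing rate must scale with clearance.
CL ratio = 0.134 / 0.745 = 0.1799
New interval (same dose) = 16.6 / 0.1799 = 92.27 h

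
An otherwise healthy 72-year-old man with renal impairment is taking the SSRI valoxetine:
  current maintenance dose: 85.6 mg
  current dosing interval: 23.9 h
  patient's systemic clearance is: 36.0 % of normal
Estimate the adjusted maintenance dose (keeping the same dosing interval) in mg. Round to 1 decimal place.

To keep the same average steady-state level, dosing rate must scale with clearance.
CL ratio = 36.0 / 100 = 0.3600
New dose (same interval) = 85.6 × 0.3600 = 30.82 mg

30.8 mg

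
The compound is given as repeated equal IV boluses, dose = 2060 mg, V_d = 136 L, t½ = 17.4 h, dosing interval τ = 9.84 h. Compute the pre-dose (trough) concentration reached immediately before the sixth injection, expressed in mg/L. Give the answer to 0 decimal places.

C₀ per dose = Dose / Vd = 2060 / 136 = 15.15 mg/L
k = ln2 / t½ = 0.693147 / 17.4 = 0.03984 h⁻¹
Fraction remaining after one interval: r = e^(−kτ) = e^(−0.03984 × 9.84) = 0.6757
Before dose 6, 5 doses have been given (aged 1τ, 2τ, 3τ, 4τ, 5τ).
C_trough = C₀ × (r + r² + … + r^5) = C₀ × r(1−r^5)/(1−r)
        = 15.15 × 0.6757 × (1 − 0.1409) / (1 − 0.6757) = 27.12 mg/L

27 mg/L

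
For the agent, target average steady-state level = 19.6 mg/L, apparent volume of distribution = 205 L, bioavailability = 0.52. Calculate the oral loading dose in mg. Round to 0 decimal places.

7727 mg

LD = Css × Vd / F = 19.6 × 205 / 0.52 = 7727 mg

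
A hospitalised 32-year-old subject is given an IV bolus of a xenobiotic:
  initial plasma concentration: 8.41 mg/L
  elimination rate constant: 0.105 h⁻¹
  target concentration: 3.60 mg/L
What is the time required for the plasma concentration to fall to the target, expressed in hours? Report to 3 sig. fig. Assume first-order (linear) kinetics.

t = ln(C₀ / C) / k = ln(8.410 / 3.60) / 0.1050
  = ln(2.336) / 0.1050 = 0.8484 / 0.1050 = 8.080 h

8.08 h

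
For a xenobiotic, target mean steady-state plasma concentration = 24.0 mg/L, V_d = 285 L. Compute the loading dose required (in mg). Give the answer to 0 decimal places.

6840 mg

LD = Css × Vd = 24.0 × 285 = 6840 mg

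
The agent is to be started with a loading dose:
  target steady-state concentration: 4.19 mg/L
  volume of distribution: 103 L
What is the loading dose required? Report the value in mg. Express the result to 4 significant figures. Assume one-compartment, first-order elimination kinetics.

LD = Css × Vd = 4.19 × 103 = 431.6 mg

431.6 mg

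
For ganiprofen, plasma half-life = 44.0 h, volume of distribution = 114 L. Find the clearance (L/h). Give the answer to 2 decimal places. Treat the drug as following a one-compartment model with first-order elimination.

k = ln2 / t½ = 0.693147 / 44.0 = 0.01575 h⁻¹
CL = k × Vd = 0.01575 × 114 = 1.796 L/h

1.80 L/h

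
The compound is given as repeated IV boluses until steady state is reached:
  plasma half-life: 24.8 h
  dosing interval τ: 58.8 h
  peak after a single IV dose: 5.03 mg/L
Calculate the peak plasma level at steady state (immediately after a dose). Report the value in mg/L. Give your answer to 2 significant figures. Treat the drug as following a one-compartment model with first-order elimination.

6.2 mg/L

k = ln2 / t½ = 0.693147 / 24.8 = 0.02795 h⁻¹
e^(−kτ) = e^(−0.02795 × 58.8) = 0.1933
Accumulation ratio R = 1 / (1 − e^(−kτ)) = 1 / (1 − 0.1933) = 1.240
Steady-state peak = C₀ × R = 5.03 × 1.240 = 6.237 mg/L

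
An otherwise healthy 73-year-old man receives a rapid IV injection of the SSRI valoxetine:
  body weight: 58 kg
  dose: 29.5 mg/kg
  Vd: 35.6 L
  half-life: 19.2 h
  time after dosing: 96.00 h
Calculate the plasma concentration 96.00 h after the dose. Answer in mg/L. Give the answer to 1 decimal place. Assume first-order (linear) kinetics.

1.5 mg/L

Total dose = 29.5 × 58 = 1711 mg
C₀ = Dose / Vd = 1711 / 35.6 = 48.06 mg/L
k = ln2 / t½ = 0.693147 / 19.2 = 0.03610 h⁻¹
t / t½ = 96.00 / 19.2 = 5 half-lives
C = C₀ × (1/2)^5 = 48.06 × 0.03125 = 1.502 mg/L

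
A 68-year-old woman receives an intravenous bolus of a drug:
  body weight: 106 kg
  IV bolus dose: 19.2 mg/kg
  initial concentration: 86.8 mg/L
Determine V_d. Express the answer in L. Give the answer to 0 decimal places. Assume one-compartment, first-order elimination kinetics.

23 L

Dose = 19.2 × 106 = 2035 mg
Vd = Dose / C₀ = 2035 / 86.8 = 23.44 L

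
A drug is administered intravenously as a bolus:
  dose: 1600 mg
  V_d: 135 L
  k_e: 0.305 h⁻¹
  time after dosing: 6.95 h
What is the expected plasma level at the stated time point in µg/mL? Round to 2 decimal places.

1.42 µg/mL

C₀ = Dose / Vd = 1600 / 135 = 11.85 mg/L
C = C₀ · e^(−k·t) = 11.85 × e^(−0.3050 × 6.95)
  = 11.85 × 0.1201 = 1.423 mg/L
(1.423 mg/L = 1.423 µg/mL)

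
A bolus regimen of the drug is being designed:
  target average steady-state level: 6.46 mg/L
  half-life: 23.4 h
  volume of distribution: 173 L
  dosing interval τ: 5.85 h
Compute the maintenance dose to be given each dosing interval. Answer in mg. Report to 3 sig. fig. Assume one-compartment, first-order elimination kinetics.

194 mg

k = ln2 / t½ = 0.693147 / 23.4 = 0.02962 h⁻¹
CL = k × Vd = 0.02962 × 173 = 5.124 L/h
At steady state, Dose/τ = Css × CL.
Dose = Css × CL × τ = 6.46 × 5.124 × 5.85 = 193.6 mg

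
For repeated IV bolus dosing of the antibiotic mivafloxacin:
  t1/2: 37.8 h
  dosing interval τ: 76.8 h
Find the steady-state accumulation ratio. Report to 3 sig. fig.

k = ln2 / t½ = 0.693147 / 37.8 = 0.01834 h⁻¹
e^(−kτ) = e^(−0.01834 × 76.8) = 0.2445
Accumulation ratio R = 1 / (1 − e^(−kτ)) = 1 / (1 − 0.2445) = 1.324

1.32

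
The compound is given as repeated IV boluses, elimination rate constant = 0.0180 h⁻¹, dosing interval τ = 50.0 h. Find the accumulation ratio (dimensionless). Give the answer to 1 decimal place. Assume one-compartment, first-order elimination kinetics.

e^(−kτ) = e^(−0.01800 × 50.0) = 0.4066
Accumulation ratio R = 1 / (1 − e^(−kτ)) = 1 / (1 − 0.4066) = 1.685

1.7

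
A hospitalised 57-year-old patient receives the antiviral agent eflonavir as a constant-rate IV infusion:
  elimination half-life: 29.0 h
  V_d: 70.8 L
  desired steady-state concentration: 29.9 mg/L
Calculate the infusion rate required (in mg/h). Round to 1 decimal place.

50.6 mg/h

k = ln2 / t½ = 0.693147 / 29.0 = 0.02390 h⁻¹
CL = k × Vd = 0.02390 × 70.8 = 1.692 L/h
At steady state, infusion rate R₀ = Css × CL = 29.9 × 1.692 = 50.59 mg/h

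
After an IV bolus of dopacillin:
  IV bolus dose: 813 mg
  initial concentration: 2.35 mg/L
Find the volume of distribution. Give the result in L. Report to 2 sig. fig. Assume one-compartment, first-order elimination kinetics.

Vd = Dose / C₀ = 813.0 / 2.35 = 346.0 L

350 L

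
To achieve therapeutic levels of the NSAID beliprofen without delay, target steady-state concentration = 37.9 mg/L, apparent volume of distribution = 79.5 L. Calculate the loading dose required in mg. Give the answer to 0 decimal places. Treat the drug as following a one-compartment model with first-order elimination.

LD = Css × Vd = 37.9 × 79.5 = 3013 mg

3013 mg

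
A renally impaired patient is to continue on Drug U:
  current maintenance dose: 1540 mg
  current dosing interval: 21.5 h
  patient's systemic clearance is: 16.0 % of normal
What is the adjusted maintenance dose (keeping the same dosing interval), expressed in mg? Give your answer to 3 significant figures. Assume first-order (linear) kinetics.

246 mg

To keep the same average steady-state level, dosing rate must scale with clearance.
CL ratio = 16.0 / 100 = 0.1600
New dose (same interval) = 1540 × 0.1600 = 246.4 mg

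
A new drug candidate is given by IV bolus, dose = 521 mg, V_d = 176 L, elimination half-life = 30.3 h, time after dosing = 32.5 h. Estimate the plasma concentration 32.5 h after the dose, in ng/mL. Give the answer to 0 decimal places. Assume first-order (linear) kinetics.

1407 ng/mL

C₀ = Dose / Vd = 521.0 / 176 = 2.960 mg/L
k = ln2 / t½ = 0.693147 / 30.3 = 0.02288 h⁻¹
C = C₀ · e^(−k·t) = 2.960 × e^(−0.02288 × 32.5)
  = 2.960 × 0.4754 = 1.407 mg/L
Convert: 1.407 mg/L × 1000 = 1407 ng/mL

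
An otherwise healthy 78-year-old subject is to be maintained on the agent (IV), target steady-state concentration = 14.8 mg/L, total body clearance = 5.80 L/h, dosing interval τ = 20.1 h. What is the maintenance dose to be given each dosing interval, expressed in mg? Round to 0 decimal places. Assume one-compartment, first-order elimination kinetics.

At steady state, Dose/τ = Css × CL.
Dose = Css × CL × τ = 14.8 × 5.800 × 20.1 = 1725 mg

1725 mg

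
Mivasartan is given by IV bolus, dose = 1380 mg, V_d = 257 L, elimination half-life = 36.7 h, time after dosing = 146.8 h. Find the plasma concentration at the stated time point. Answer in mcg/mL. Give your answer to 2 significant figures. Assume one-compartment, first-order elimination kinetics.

0.34 mcg/mL

C₀ = Dose / Vd = 1380 / 257 = 5.370 mg/L
k = ln2 / t½ = 0.693147 / 36.7 = 0.01889 h⁻¹
t / t½ = 146.8 / 36.7 = 4 half-lives
C = C₀ × (1/2)^4 = 5.370 × 0.06250 = 0.3356 mg/L
(0.3356 mg/L = 0.3356 mcg/mL)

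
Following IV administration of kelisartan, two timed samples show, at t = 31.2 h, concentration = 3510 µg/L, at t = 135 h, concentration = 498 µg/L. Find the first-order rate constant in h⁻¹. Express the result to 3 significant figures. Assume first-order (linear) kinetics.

k = ln(C₁/C₂) / (t₂ − t₁) = ln(3510/498) / (135 − 31.2)
  = 1.953 / 103.8 = 0.01882 h⁻¹

0.0188 h⁻¹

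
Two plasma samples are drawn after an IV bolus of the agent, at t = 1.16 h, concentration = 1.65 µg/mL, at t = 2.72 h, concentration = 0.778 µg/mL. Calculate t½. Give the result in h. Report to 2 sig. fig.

1.4 h

k = ln(C₁/C₂) / (t₂ − t₁) = ln(1.65/0.778) / (2.72 − 1.16)
  = 0.7518 / 1.560 = 0.4819 h⁻¹
t½ = ln2 / k = 0.693147 / 0.4819 = 1.438 h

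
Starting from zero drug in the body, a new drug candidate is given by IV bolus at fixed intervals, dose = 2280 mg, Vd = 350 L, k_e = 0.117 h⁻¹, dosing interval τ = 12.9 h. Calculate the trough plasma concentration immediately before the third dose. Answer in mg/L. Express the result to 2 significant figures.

C₀ per dose = Dose / Vd = 2280 / 350 = 6.514 mg/L
Fraction remaining after one interval: r = e^(−kτ) = e^(−0.1170 × 12.9) = 0.2211
Before dose 3, 2 doses have been given (aged 1τ, 2τ).
C_trough = C₀ × (r + r²) = 6.514 × (0.2211 + 0.04889) = 1.759 mg/L

1.8 mg/L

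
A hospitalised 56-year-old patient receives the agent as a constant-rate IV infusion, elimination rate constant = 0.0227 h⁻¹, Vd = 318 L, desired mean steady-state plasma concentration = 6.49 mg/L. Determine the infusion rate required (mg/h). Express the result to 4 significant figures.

CL = k × Vd = 0.02270 × 318 = 7.219 L/h
At steady state, infusion rate R₀ = Css × CL = 6.49 × 7.219 = 46.85 mg/h

46.85 mg/h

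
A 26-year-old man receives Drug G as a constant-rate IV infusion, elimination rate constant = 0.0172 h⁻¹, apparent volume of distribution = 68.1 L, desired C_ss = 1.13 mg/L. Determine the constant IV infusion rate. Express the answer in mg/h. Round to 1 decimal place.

CL = k × Vd = 0.01720 × 68.1 = 1.171 L/h
At steady state, infusion rate R₀ = Css × CL = 1.13 × 1.171 = 1.323 mg/h

1.3 mg/h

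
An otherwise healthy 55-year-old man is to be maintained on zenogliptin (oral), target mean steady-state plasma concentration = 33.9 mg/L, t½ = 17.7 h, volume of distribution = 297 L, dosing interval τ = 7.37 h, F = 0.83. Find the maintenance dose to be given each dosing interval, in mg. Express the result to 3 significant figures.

3500 mg

k = ln2 / t½ = 0.693147 / 17.7 = 0.03916 h⁻¹
CL = k × Vd = 0.03916 × 297 = 11.63 L/h
At steady state, F × (Dose/τ) = Css × CL.
Dose = Css × CL × τ / F = 33.9 × 11.63 × 7.37 / 0.83 = 3501 mg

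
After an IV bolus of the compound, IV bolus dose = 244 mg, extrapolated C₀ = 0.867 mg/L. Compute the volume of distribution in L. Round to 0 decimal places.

281 L

Vd = Dose / C₀ = 244.0 / 0.867 = 281.4 L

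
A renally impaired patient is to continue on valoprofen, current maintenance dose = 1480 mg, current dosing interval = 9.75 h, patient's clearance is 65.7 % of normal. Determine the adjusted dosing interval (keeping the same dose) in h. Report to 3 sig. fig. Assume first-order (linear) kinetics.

To keep the same average steady-state level, dosing rate must scale with clearance.
CL ratio = 65.7 / 100 = 0.6570
New interval (same dose) = 9.75 / 0.6570 = 14.84 h

14.8 h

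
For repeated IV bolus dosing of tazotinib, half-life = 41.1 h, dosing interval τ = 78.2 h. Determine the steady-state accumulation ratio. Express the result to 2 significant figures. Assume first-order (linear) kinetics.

1.4

k = ln2 / t½ = 0.693147 / 41.1 = 0.01686 h⁻¹
e^(−kτ) = e^(−0.01686 × 78.2) = 0.2675
Accumulation ratio R = 1 / (1 − e^(−kτ)) = 1 / (1 − 0.2675) = 1.365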